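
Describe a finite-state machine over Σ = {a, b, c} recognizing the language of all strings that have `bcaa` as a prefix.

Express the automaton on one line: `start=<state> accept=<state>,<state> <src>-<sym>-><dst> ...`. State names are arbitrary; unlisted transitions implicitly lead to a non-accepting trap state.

start=S0 accept=S4 S0-a->S5 S0-b->S1 S0-c->S5 S1-a->S5 S1-b->S5 S1-c->S2 S2-a->S3 S2-b->S5 S2-c->S5 S3-a->S4 S3-b->S5 S3-c->S5 S4-a->S4 S4-b->S4 S4-c->S4 S5-a->S5 S5-b->S5 S5-c->S5

Walk along `bcaa` while the input agrees: from S0 take `b` to S1, and so on. Any deviation drops to the rejecting sink S5. Once S4 is reached the prefix is confirmed and every continuation is accepted.
With 6 states:
        a   b   c  
>  S0   S5  S1  S5 
   S1   S5  S5  S2 
   S2   S3  S5  S5 
   S3   S4  S5  S5 
 * S4   S4  S4  S4 
   S5   S5  S5  S5 
(> = start, * = accepting)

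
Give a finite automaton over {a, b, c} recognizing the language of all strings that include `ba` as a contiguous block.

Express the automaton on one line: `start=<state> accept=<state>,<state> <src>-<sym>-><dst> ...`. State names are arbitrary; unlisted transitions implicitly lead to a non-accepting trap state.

States S0..S1 record the length of the longest prefix of `ba` that matches the current input suffix. Reaching S2 means `ba` has been seen, and we stay there forever. Accept from S2.
3 states suffice.
        a   b   c  
>  S0   S0  S1  S0 
   S1   S2  S1  S0 
 * S2   S2  S2  S2 
(> = start, * = accepting)

start=S0 accept=S2 S0-a->S0 S0-b->S1 S0-c->S0 S1-a->S2 S1-b->S1 S1-c->S0 S2-a->S2 S2-b->S2 S2-c->S2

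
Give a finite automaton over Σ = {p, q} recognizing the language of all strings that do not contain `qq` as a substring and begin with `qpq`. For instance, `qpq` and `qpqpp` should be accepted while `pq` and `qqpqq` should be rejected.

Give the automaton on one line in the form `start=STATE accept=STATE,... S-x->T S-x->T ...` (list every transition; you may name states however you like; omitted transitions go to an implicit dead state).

start=A accept=G,H A-p->B A-q->C B-p->B B-q->D C-p->E C-q->F D-p->B D-q->F E-p->B E-q->G F-p->F F-q->F G-p->H G-q->I H-p->H H-q->G I-p->I I-q->I

Handle the two conditions separately and then intersect. The first has 3 states tracking partial matches of the forbidden pattern `qq`; the second has 5 states tracking whether the input so far still matches the prefix `qpq`. A product state is a pair (one from each), accepting exactly when both do.
With 9 states:
       p  q 
>  A   B  C 
   B   B  D 
   C   E  F 
   D   B  F 
   E   B  G 
   F   F  F 
 * G   H  I 
 * H   H  G 
   I   I  I 
(> = start, * = accepting)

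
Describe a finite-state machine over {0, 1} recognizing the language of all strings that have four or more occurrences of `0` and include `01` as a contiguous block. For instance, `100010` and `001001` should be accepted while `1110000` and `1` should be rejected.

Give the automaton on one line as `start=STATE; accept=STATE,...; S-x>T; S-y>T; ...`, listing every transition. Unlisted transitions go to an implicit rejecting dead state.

start=q0; accept=q9,q10; q0-0>q1; q0-1>q0; q1-0>q2; q1-1>q3; q2-0>q4; q2-1>q5; q3-0>q5; q3-1>q3; q4-0>q6; q4-1>q7; q5-0>q7; q5-1>q5; q6-0>q8; q6-1>q9; q7-0>q9; q7-1>q7; q8-0>q8; q8-1>q10; q9-0>q10; q9-1>q9; q10-0>q10; q10-1>q10

Handle the two conditions separately and then intersect. The first has 6 states tracking the count of `0`s, saturating at 5; the second has 3 states tracking whether and how much of `01` has been seen. A product state is a pair (one from each), accepting exactly when both do.
An 11-state machine:
          0    1  
>  q0     q1   q0 
   q1     q2   q3 
   q2     q4   q5 
   q3     q5   q3 
   q4     q6   q7 
   q5     q7   q5 
   q6     q8   q9 
   q7     q9   q7 
   q8     q8  q10 
 * q9    q10   q9 
 * q10   q10  q10 
(> = start, * = accepting)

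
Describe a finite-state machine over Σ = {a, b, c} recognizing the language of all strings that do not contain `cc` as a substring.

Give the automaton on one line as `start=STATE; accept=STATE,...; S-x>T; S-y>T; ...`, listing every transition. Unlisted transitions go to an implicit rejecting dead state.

start=S0; accept=S0,S1; S0-a>S0; S0-b>S0; S0-c>S1; S1-a>S0; S1-b>S0; S1-c>S2; S2-a>S2; S2-b>S2; S2-c>S2

Track partial matches of the forbidden pattern `cc`. State S2 is a dead state reached once `cc` has occurred; every other state accepts. S0 means no part of `cc` is currently matched.
        a   b   c  
>* S0   S0  S0  S1 
 * S1   S0  S0  S2 
   S2   S2  S2  S2 
(> = start, * = accepting)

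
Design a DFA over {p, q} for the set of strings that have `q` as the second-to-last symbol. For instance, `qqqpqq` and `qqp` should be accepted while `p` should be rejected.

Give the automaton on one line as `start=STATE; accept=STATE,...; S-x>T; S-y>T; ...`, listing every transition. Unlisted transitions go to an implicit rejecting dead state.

A DFA must remember the last 2 symbols (since which symbol is second-to-last isn't known until the input ends). Use one state per possible window of the last ≤2 symbols; accept from those whose window starts with `q`.
7 states suffice.
        p   q  
>  S0   S1  S2 
   S1   S3  S4 
   S2   S5  S6 
   S3   S3  S4 
   S4   S5  S6 
 * S5   S3  S4 
 * S6   S5  S6 
(> = start, * = accepting)

start=S0; accept=S5,S6; S0-p>S1; S0-q>S2; S1-p>S3; S1-q>S4; S2-p>S5; S2-q>S6; S3-p>S3; S3-q>S4; S4-p>S5; S4-q>S6; S5-p>S3; S5-q>S4; S6-p>S5; S6-q>S6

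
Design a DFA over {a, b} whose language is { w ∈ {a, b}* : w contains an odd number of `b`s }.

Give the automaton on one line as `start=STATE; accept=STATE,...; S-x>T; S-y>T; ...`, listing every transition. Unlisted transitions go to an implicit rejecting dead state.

Keep the running count of `b`s modulo 2: each `b` advances along the cycle s0 → s1 → s0 while other symbols loop. Accept at s1.
A 2-state machine:
        a   b  
>  s0   s0  s1 
 * s1   s1  s0 
(> = start, * = accepting)

start=s0; accept=s1; s0-a>s0; s0-b>s1; s1-a>s1; s1-b>s0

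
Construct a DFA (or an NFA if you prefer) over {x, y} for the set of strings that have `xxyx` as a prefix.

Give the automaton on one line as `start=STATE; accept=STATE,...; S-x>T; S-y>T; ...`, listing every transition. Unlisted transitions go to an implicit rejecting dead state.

Walk along `xxyx` while the input agrees: from S0 take `x` to S1, and so on. Any deviation drops to the rejecting sink S5. Once S4 is reached the prefix is confirmed and every continuation is accepted.
        x   y  
>  S0   S1  S5 
   S1   S2  S5 
   S2   S5  S3 
   S3   S4  S5 
 * S4   S4  S4 
   S5   S5  S5 
(> = start, * = accepting)

start=S0; accept=S4; S0-x>S1; S0-y>S5; S1-x>S2; S1-y>S5; S2-x>S5; S2-y>S3; S3-x>S4; S3-y>S5; S4-x>S4; S4-y>S4; S5-x>S5; S5-y>S5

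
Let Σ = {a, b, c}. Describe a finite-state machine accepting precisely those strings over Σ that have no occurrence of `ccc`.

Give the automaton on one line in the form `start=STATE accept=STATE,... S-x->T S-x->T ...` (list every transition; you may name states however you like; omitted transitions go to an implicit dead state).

This is the complement of 'contains `ccc`'. Use the same substring-matching states — s0 through s3 holding how much of `ccc` has just been matched — but flip the accepting set: everything except the trap s3 accepts.
A 4-state machine:
        a   b   c  
>* s0   s0  s0  s1 
 * s1   s0  s0  s2 
 * s2   s0  s0  s3 
   s3   s3  s3  s3 
(> = start, * = accepting)

start=s0 accept=s0,s1,s2 s0-a->s0 s0-b->s0 s0-c->s1 s1-a->s0 s1-b->s0 s1-c->s2 s2-a->s0 s2-b->s0 s2-c->s3 s3-a->s3 s3-b->s3 s3-c->s3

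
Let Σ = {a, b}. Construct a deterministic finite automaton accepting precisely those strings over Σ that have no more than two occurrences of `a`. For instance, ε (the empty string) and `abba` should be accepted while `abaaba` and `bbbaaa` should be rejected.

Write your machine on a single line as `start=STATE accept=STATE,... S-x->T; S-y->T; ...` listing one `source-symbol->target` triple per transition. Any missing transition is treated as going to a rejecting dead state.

Count `a`s, saturating at 3: states S0 through S2 mean 0 through 2 `a`s seen; S3 means more than 2. Each `a` increments (capped at S3); other symbols loop. Accept from {S0, S1, S2}.
With 4 states:
        a   b  
>* S0   S1  S0 
 * S1   S2  S1 
 * S2   S3  S2 
   S3   S3  S3 
(> = start, * = accepting)

start=S0; accept=S0,S1,S2; S0-a->S1; S0-b->S0; S1-a->S2; S1-b->S1; S2-a->S3; S2-b->S2; S3-a->S3; S3-b->S3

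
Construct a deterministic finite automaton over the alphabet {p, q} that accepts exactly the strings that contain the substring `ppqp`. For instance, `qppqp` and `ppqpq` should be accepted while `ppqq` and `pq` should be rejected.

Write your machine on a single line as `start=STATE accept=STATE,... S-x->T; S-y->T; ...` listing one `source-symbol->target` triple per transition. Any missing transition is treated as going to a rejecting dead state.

Track how much of `ppqp` has been matched so far: state s0 is no progress, s4 is the absorbing accept state reached once `ppqp` has occurred. Intermediate states record partial matches; on a mismatch, fall back to the longest reusable overlap.
With 5 states:
        p   q  
>  s0   s1  s0 
   s1   s2  s0 
   s2   s2  s3 
   s3   s4  s0 
 * s4   s4  s4 
(> = start, * = accepting)

start=s0; accept=s4; s0-p->s1; s0-q->s0; s1-p->s2; s1-q->s0; s2-p->s2; s2-q->s3; s3-p->s4; s3-q->s0; s4-p->s4; s4-q->s4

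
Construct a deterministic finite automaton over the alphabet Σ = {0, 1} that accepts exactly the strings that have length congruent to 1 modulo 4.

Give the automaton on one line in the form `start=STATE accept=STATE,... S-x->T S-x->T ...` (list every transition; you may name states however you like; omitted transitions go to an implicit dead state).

Count input length modulo 4: every symbol advances one step around the cycle A → B → C → D → A. Accept at B.
4 states suffice.
       0  1 
>  A   B  B 
 * B   C  C 
   C   D  D 
   D   A  A 
(> = start, * = accepting)

start=A accept=B A-0->B A-1->B B-0->C B-1->C C-0->D C-1->D D-0->A D-1->A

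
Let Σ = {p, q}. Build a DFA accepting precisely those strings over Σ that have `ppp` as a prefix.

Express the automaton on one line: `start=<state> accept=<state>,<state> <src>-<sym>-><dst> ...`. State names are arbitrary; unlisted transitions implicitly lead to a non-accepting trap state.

start=A accept=D A-p->B A-q->E B-p->C B-q->E C-p->D C-q->E D-p->D D-q->D E-p->E E-q->E

Check the first 3 symbols one by one: A through C record how many have matched `ppp` so far; any wrong symbol goes to the dead state E. After all 3 match we enter the accepting sink D.
With 5 states:
       p  q 
>  A   B  E 
   B   C  E 
   C   D  E 
 * D   D  D 
   E   E  E 
(> = start, * = accepting)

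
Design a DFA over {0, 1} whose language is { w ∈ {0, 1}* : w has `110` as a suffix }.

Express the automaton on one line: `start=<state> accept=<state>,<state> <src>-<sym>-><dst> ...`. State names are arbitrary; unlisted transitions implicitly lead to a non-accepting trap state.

Let each state record the length of the longest suffix of the input read so far that is also a prefix of `110`. S1 means the last symbol is `1`; S2 means the last 2 symbols are `11`; S3 means the last 3 symbols are `110`. Accept only at S3, where the string currently ends in `110`.
A 4-state machine:
        0   1  
>  S0   S0  S1 
   S1   S0  S2 
   S2   S3  S2 
 * S3   S0  S1 
(> = start, * = accepting)

start=S0 accept=S3 S0-0->S0 S0-1->S1 S1-0->S0 S1-1->S2 S2-0->S3 S2-1->S2 S3-0->S0 S3-1->S1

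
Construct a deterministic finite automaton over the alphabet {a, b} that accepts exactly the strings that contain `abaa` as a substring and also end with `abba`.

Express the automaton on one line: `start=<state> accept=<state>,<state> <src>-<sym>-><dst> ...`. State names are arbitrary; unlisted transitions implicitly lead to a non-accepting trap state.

start=S0 accept=S7 S0-a->S1 S0-b->S0 S1-a->S1 S1-b->S2 S2-a->S3 S2-b->S0 S3-a->S4 S3-b->S2 S4-a->S4 S4-b->S5 S5-a->S4 S5-b->S6 S6-a->S7 S6-b->S8 S7-a->S4 S7-b->S5 S8-a->S4 S8-b->S8

Run two small machines in parallel and take their product. The first has 5 states tracking whether and how much of `abaa` has been seen; the second has 5 states tracking how much of the suffix `abba` has currently been matched. A product state is a pair (one from each), accepting exactly when both do. After merging equivalent states the machine shrinks.
With 9 states:
        a   b  
>  S0   S1  S0 
   S1   S1  S2 
   S2   S3  S0 
   S3   S4  S2 
   S4   S4  S5 
   S5   S4  S6 
   S6   S7  S8 
 * S7   S4  S5 
   S8   S4  S8 
(> = start, * = accepting)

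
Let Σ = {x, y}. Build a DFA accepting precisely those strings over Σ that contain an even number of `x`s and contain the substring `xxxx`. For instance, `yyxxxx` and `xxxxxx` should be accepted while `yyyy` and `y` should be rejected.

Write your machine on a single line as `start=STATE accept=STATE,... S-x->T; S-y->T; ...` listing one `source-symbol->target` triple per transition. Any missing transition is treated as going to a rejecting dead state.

Handle the two conditions separately and then intersect. One (2 states) tracks the count of `x`s modulo 2; the other (5 states) tracks whether and how much of `xxxx` has been seen. Each combined state is a pair, one component from each; accept when both components accept.
10 states suffice.
        x   y  
>  s0   s1  s0 
   s1   s2  s3 
   s2   s4  s0 
   s3   s5  s3 
   s4   s6  s3 
   s5   s7  s0 
 * s6   s8  s6 
   s7   s9  s3 
   s8   s6  s8 
   s9   s8  s0 
(> = start, * = accepting)

start=s0; accept=s6; s0-x->s1; s0-y->s0; s1-x->s2; s1-y->s3; s2-x->s4; s2-y->s0; s3-x->s5; s3-y->s3; s4-x->s6; s4-y->s3; s5-x->s7; s5-y->s0; s6-x->s8; s6-y->s6; s7-x->s9; s7-y->s3; s8-x->s6; s8-y->s8; s9-x->s8; s9-y->s0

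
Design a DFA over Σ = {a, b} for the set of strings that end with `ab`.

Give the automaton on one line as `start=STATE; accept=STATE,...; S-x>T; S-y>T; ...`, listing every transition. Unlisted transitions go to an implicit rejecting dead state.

start=S0; accept=S2; S0-a>S1; S0-b>S0; S1-a>S1; S1-b>S2; S2-a>S1; S2-b>S0

Remember how much of `ab` the current input suffix matches. State S0 means no match yet; S1 means the last symbol is `a`; S2 means the last 2 symbols are `ab`. Only S2 accepts. On a mismatch, fall back to the longest proper suffix that is still a prefix of `ab`.
3 states suffice.
        a   b  
>  S0   S1  S0 
   S1   S1  S2 
 * S2   S1  S0 
(> = start, * = accepting)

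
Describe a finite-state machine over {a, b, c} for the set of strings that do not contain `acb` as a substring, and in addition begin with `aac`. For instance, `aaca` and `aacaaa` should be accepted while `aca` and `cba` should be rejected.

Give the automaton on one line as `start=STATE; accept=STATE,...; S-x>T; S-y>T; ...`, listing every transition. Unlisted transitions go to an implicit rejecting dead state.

Run two small machines in parallel and take their product. One (4 states) tracks partial matches of the forbidden pattern `acb`; the other (5 states) tracks whether the input so far still matches the prefix `aac`. Each combined state is a pair, one component from each; accept when both components accept. Minimizing collapses redundant product states.
A 7-state machine:
        a   b   c  
>  S0   S1  S2  S2 
   S1   S3  S2  S2 
   S2   S2  S2  S2 
   S3   S2  S2  S4 
 * S4   S5  S2  S6 
 * S5   S5  S6  S4 
 * S6   S5  S6  S6 
(> = start, * = accepting)

start=S0; accept=S4,S5,S6; S0-a>S1; S0-b>S2; S0-c>S2; S1-a>S3; S1-b>S2; S1-c>S2; S2-a>S2; S2-b>S2; S2-c>S2; S3-a>S2; S3-b>S2; S3-c>S4; S4-a>S5; S4-b>S2; S4-c>S6; S5-a>S5; S5-b>S6; S5-c>S4; S6-a>S5; S6-b>S6; S6-c>S6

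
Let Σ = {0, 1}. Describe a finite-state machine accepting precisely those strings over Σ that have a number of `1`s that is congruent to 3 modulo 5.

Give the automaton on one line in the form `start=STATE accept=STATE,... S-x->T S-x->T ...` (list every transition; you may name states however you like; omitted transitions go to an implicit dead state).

The only thing that matters is how many `1`s have appeared, reduced mod 5. Use one state per residue: s0 for 0, …, s4 for 4. Reading `1` moves to the next residue; anything else stays put. s3 is accepting.
With 5 states:
        0   1  
>  s0   s0  s1 
   s1   s1  s2 
   s2   s2  s3 
 * s3   s3  s4 
   s4   s4  s0 
(> = start, * = accepting)

start=s0 accept=s3 s0-0->s0 s0-1->s1 s1-0->s1 s1-1->s2 s2-0->s2 s2-1->s3 s3-0->s3 s3-1->s4 s4-0->s4 s4-1->s0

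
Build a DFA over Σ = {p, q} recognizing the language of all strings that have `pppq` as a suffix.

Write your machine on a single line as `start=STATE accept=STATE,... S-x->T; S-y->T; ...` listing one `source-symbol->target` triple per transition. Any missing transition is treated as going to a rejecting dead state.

start=s0; accept=s4; s0-p->s1; s0-q->s0; s1-p->s2; s1-q->s0; s2-p->s3; s2-q->s0; s3-p->s3; s3-q->s4; s4-p->s1; s4-q->s0

Let each state record the length of the longest suffix of the input read so far that is also a prefix of `pppq`. s1 means the last symbol is `p`; s2 means the last 2 symbols are `pp`; s3 means the last 3 symbols are `ppp`; s4 means the last 4 symbols are `pppq`. Accept only at s4, where the string currently ends in `pppq`.
With 5 states:
        p   q  
>  s0   s1  s0 
   s1   s2  s0 
   s2   s3  s0 
   s3   s3  s4 
 * s4   s1  s0 
(> = start, * = accepting)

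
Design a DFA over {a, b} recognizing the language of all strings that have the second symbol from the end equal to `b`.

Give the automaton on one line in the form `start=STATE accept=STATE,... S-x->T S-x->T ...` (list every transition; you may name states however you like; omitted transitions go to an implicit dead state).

Because acceptance depends on a position counted from the end, the machine has to buffer the most recent 2 symbols. Make each state the string of the last up-to-2 symbols read; on input `x` shift the window left and append `x`. Accept when the buffered window has length 2 and begins with `b`.
7 states suffice.
        a   b  
>  S0   S1  S2 
   S1   S3  S4 
   S2   S5  S6 
   S3   S3  S4 
   S4   S5  S6 
 * S5   S3  S4 
 * S6   S5  S6 
(> = start, * = accepting)

start=S0 accept=S5,S6 S0-a->S1 S0-b->S2 S1-a->S3 S1-b->S4 S2-a->S5 S2-b->S6 S3-a->S3 S3-b->S4 S4-a->S5 S4-b->S6 S5-a->S3 S5-b->S4 S6-a->S5 S6-b->S6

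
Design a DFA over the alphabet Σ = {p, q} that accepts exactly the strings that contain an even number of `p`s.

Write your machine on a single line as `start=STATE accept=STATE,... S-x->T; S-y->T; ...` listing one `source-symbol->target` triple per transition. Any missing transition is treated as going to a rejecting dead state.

start=A; accept=A; A-p->B; A-q->A; B-p->A; B-q->B

The only thing that matters is how many `p`s have appeared, reduced mod 2. Use one state per residue: A for 0, …, B for 1. Reading `p` moves to the next residue; anything else stays put. A is accepting.
2 states suffice.
       p  q 
>* A   B  A 
   B   A  B 
(> = start, * = accepting)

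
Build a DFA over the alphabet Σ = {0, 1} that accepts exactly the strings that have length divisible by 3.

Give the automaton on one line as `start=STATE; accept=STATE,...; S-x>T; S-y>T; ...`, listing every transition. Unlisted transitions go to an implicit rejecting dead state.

start=A; accept=A; A-0>B; A-1>B; B-0>C; B-1>C; C-0>A; C-1>A

Only the length mod 3 matters, so use a 3-cycle: from any state, every input symbol moves to the next state, wrapping C back to A. Mark A accepting.
3 states suffice.
       0  1 
>* A   B  B 
   B   C  C 
   C   A  A 
(> = start, * = accepting)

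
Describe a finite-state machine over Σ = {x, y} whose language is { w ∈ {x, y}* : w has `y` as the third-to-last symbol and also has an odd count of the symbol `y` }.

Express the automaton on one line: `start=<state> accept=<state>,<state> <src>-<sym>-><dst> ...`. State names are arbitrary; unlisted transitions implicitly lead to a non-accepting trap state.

Build one automaton per condition and run them in lockstep. The first has 15 states tracking the last 3 symbols read; the second has 2 states tracking the count of `y`s modulo 2. A product state is a pair (one from each), accepting exactly when both do. Equivalent product states are then merged.
12 states suffice.
          x    y  
>  q0     q0   q1 
   q1     q2   q3 
   q2     q4   q5 
   q3     q6   q7 
 * q4     q8   q5 
   q5     q6   q9 
   q6     q0  q10 
 * q7    q11   q3 
   q8     q8   q5 
   q9    q11   q3 
 * q10    q2   q3 
 * q11    q4   q5 
(> = start, * = accepting)

start=q0 accept=q4,q7,q10,q11 q0-x->q0 q0-y->q1 q1-x->q2 q1-y->q3 q2-x->q4 q2-y->q5 q3-x->q6 q3-y->q7 q4-x->q8 q4-y->q5 q5-x->q6 q5-y->q9 q6-x->q0 q6-y->q10 q7-x->q11 q7-y->q3 q8-x->q8 q8-y->q5 q9-x->q11 q9-y->q3 q10-x->q2 q10-y->q3 q11-x->q4 q11-y->q5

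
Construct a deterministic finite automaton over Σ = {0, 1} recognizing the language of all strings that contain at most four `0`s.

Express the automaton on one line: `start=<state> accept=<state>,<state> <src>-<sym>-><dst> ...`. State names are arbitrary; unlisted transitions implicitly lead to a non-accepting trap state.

start=q0 accept=q0,q1,q2,q3,q4 q0-0->q1 q0-1->q0 q1-0->q2 q1-1->q1 q2-0->q3 q2-1->q2 q3-0->q4 q3-1->q3 q4-0->q5 q4-1->q4 q5-0->q5 q5-1->q5

Only the number of `0`s matters, and only up to 5. Make a chain q0 → q1 → q2 → q3 → q4 → q5 advanced by each `0` (with q5 absorbing); every other symbol self-loops. The accepting set is {q0, q1, q2, q3, q4}.
6 states suffice.
        0   1  
>* q0   q1  q0 
 * q1   q2  q1 
 * q2   q3  q2 
 * q3   q4  q3 
 * q4   q5  q4 
   q5   q5  q5 
(> = start, * = accepting)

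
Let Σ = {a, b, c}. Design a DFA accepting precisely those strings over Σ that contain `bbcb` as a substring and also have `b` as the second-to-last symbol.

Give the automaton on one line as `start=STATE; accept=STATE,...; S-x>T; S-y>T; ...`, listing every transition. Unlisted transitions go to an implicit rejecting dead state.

start=q0; accept=q15,q16,q17; q0-a>q1; q0-b>q2; q0-c>q3; q1-a>q4; q1-b>q5; q1-c>q6; q2-a>q7; q2-b>q8; q2-c>q9; q3-a>q10; q3-b>q11; q3-c>q12; q4-a>q4; q4-b>q5; q4-c>q6; q5-a>q7; q5-b>q8; q5-c>q9; q6-a>q10; q6-b>q11; q6-c>q12; q7-a>q4; q7-b>q5; q7-c>q6; q8-a>q7; q8-b>q8; q8-c>q13; q9-a>q10; q9-b>q11; q9-c>q12; q10-a>q4; q10-b>q5; q10-c>q6; q11-a>q7; q11-b>q8; q11-c>q9; q12-a>q10; q12-b>q11; q12-c>q12; q13-a>q10; q13-b>q14; q13-c>q12; q14-a>q15; q14-b>q16; q14-c>q17; q15-a>q18; q15-b>q19; q15-c>q20; q16-a>q15; q16-b>q16; q16-c>q17; q17-a>q21; q17-b>q14; q17-c>q22; q18-a>q18; q18-b>q19; q18-c>q20; q19-a>q15; q19-b>q16; q19-c>q17; q20-a>q21; q20-b>q14; q20-c>q22; q21-a>q18; q21-b>q19; q21-c>q20; q22-a>q21; q22-b>q14; q22-c>q22

Handle the two conditions separately and then intersect. One (5 states) tracks whether and how much of `bbcb` has been seen; the other (13 states) tracks the last 2 symbols read. Each combined state is a pair, one component from each; accept when both components accept.
With 23 states:
          a    b    c  
>  q0     q1   q2   q3 
   q1     q4   q5   q6 
   q2     q7   q8   q9 
   q3    q10  q11  q12 
   q4     q4   q5   q6 
   q5     q7   q8   q9 
   q6    q10  q11  q12 
   q7     q4   q5   q6 
   q8     q7   q8  q13 
   q9    q10  q11  q12 
   q10    q4   q5   q6 
   q11    q7   q8   q9 
   q12   q10  q11  q12 
   q13   q10  q14  q12 
   q14   q15  q16  q17 
 * q15   q18  q19  q20 
 * q16   q15  q16  q17 
 * q17   q21  q14  q22 
   q18   q18  q19  q20 
   q19   q15  q16  q17 
   q20   q21  q14  q22 
   q21   q18  q19  q20 
   q22   q21  q14  q22 
(> = start, * = accepting)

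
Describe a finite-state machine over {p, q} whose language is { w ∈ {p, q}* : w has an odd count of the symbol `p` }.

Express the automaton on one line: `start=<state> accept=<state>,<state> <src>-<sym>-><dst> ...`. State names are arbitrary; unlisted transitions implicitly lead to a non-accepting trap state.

The only thing that matters is how many `p`s have appeared, reduced mod 2. Use one state per residue: s0 for 0, …, s1 for 1. Reading `p` moves to the next residue; anything else stays put. s1 is accepting.
2 states suffice.
        p   q  
>  s0   s1  s0 
 * s1   s0  s1 
(> = start, * = accepting)

start=s0 accept=s1 s0-p->s1 s0-q->s0 s1-p->s0 s1-q->s1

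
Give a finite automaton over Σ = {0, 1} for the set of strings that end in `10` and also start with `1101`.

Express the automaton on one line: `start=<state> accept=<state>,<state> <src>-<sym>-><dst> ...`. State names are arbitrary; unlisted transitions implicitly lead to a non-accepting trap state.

start=q0 accept=q6 q0-0->q1 q0-1->q2 q1-0->q1 q1-1->q1 q2-0->q1 q2-1->q3 q3-0->q4 q3-1->q1 q4-0->q1 q4-1->q5 q5-0->q6 q5-1->q5 q6-0->q7 q6-1->q5 q7-0->q7 q7-1->q5

Build one automaton per condition and run them in lockstep. One (3 states) tracks how much of the suffix `10` has currently been matched; the other (6 states) tracks whether the input so far still matches the prefix `1101`. Each combined state is a pair, one component from each; accept when both components accept. After merging equivalent states the machine shrinks.
        0   1  
>  q0   q1  q2 
   q1   q1  q1 
   q2   q1  q3 
   q3   q4  q1 
   q4   q1  q5 
   q5   q6  q5 
 * q6   q7  q5 
   q7   q7  q5 
(> = start, * = accepting)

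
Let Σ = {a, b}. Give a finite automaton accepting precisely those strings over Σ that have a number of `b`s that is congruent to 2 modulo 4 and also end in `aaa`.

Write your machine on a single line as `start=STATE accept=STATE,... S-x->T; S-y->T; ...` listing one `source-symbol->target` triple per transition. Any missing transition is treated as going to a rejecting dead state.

Handle the two conditions separately and then intersect. The first has 4 states tracking the count of `b`s modulo 4; the second has 4 states tracking how much of the suffix `aaa` has currently been matched. A product state is a pair (one from each), accepting exactly when both do. After merging equivalent states the machine shrinks.
With 7 states:
        a   b  
>  S0   S0  S1 
   S1   S1  S2 
   S2   S3  S4 
   S3   S5  S4 
   S4   S4  S0 
   S5   S6  S4 
 * S6   S6  S4 
(> = start, * = accepting)

start=S0; accept=S6; S0-a->S0; S0-b->S1; S1-a->S1; S1-b->S2; S2-a->S3; S2-b->S4; S3-a->S5; S3-b->S4; S4-a->S4; S4-b->S0; S5-a->S6; S5-b->S4; S6-a->S6; S6-b->S4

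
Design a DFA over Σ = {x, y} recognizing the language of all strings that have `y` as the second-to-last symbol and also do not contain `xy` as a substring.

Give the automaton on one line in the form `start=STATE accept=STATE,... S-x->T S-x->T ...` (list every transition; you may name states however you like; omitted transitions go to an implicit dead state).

start=s0 accept=s5,s6 s0-x->s1 s0-y->s2 s1-x->s3 s1-y->s4 s2-x->s5 s2-y->s6 s3-x->s3 s3-y->s4 s4-x->s7 s4-y->s8 s5-x->s3 s5-y->s4 s6-x->s5 s6-y->s6 s7-x->s9 s7-y->s4 s8-x->s7 s8-y->s8 s9-x->s9 s9-y->s4

Handle the two conditions separately and then intersect. One (7 states) tracks the last 2 symbols read; the other (3 states) tracks partial matches of the forbidden pattern `xy`. Each combined state is a pair, one component from each; accept when both components accept.
10 states suffice.
        x   y  
>  s0   s1  s2 
   s1   s3  s4 
   s2   s5  s6 
   s3   s3  s4 
   s4   s7  s8 
 * s5   s3  s4 
 * s6   s5  s6 
   s7   s9  s4 
   s8   s7  s8 
   s9   s9  s4 
(> = start, * = accepting)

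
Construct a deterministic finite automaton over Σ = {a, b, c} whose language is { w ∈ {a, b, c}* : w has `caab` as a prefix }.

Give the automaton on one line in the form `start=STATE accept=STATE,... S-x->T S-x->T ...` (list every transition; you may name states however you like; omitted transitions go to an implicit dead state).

Walk along `caab` while the input agrees: from S0 take `c` to S1, and so on. Any deviation drops to the rejecting sink S5. Once S4 is reached the prefix is confirmed and every continuation is accepted.
6 states suffice.
        a   b   c  
>  S0   S5  S5  S1 
   S1   S2  S5  S5 
   S2   S3  S5  S5 
   S3   S5  S4  S5 
 * S4   S4  S4  S4 
   S5   S5  S5  S5 
(> = start, * = accepting)

start=S0 accept=S4 S0-a->S5 S0-b->S5 S0-c->S1 S1-a->S2 S1-b->S5 S1-c->S5 S2-a->S3 S2-b->S5 S2-c->S5 S3-a->S5 S3-b->S4 S3-c->S5 S4-a->S4 S4-b->S4 S4-c->S4 S5-a->S5 S5-b->S5 S5-c->S5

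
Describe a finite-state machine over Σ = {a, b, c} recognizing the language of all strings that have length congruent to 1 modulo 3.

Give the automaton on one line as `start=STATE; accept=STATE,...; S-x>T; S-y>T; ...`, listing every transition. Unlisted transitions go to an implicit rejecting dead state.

start=q0; accept=q1; q0-a>q1; q0-b>q1; q0-c>q1; q1-a>q2; q1-b>q2; q1-c>q2; q2-a>q0; q2-b>q0; q2-c>q0

Only the length mod 3 matters, so use a 3-cycle: from any state, every input symbol moves to the next state, wrapping q2 back to q0. Mark q1 accepting.
        a   b   c  
>  q0   q1  q1  q1 
 * q1   q2  q2  q2 
   q2   q0  q0  q0 
(> = start, * = accepting)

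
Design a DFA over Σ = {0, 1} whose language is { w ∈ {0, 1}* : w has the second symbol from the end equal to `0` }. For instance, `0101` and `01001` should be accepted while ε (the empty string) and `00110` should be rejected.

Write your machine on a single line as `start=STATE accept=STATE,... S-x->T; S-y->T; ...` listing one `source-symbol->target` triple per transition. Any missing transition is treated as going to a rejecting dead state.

start=q0; accept=q3,q4; q0-0->q1; q0-1->q2; q1-0->q3; q1-1->q4; q2-0->q5; q2-1->q6; q3-0->q3; q3-1->q4; q4-0->q5; q4-1->q6; q5-0->q3; q5-1->q4; q6-0->q5; q6-1->q6

A DFA must remember the last 2 symbols (since which symbol is second-to-last isn't known until the input ends). Use one state per possible window of the last ≤2 symbols; accept from those whose window starts with `0`.
With 7 states:
        0   1  
>  q0   q1  q2 
   q1   q3  q4 
   q2   q5  q6 
 * q3   q3  q4 
 * q4   q5  q6 
   q5   q3  q4 
   q6   q5  q6 
(> = start, * = accepting)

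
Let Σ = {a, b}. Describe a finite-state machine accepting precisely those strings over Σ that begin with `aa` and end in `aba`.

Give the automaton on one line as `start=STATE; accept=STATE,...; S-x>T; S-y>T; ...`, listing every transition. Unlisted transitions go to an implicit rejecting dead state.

Run two small machines in parallel and take their product. One (4 states) tracks whether the input so far still matches the prefix `aa`; the other (4 states) tracks how much of the suffix `aba` has currently been matched. Each combined state is a pair, one component from each; accept when both components accept. Equivalent product states are then merged.
        a   b  
>  q0   q1  q2 
   q1   q3  q2 
   q2   q2  q2 
   q3   q3  q4 
   q4   q5  q6 
 * q5   q3  q4 
   q6   q3  q6 
(> = start, * = accepting)

start=q0; accept=q5; q0-a>q1; q0-b>q2; q1-a>q3; q1-b>q2; q2-a>q2; q2-b>q2; q3-a>q3; q3-b>q4; q4-a>q5; q4-b>q6; q5-a>q3; q5-b>q4; q6-a>q3; q6-b>q6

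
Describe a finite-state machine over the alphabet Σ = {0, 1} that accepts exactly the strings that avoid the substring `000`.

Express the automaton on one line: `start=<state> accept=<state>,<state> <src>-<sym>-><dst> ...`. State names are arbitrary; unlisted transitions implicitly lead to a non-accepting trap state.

This is the complement of 'contains `000`'. Use the same substring-matching states — A through D holding how much of `000` has just been matched — but flip the accepting set: everything except the trap D accepts.
       0  1 
>* A   B  A 
 * B   C  A 
 * C   D  A 
   D   D  D 
(> = start, * = accepting)

start=A accept=A,B,C A-0->B A-1->A B-0->C B-1->A C-0->D C-1->A D-0->D D-1->D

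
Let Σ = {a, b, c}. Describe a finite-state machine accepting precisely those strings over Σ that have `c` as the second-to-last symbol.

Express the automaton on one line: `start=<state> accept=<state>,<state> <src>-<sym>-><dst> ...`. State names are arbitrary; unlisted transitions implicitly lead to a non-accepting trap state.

A DFA must remember the last 2 symbols (since which symbol is second-to-last isn't known until the input ends). Use one state per possible window of the last ≤2 symbols; accept from those whose window starts with `c`.
          a    b    c  
>  q0     q1   q2   q3 
   q1     q4   q5   q6 
   q2     q7   q8   q9 
   q3    q10  q11  q12 
   q4     q4   q5   q6 
   q5     q7   q8   q9 
   q6    q10  q11  q12 
   q7     q4   q5   q6 
   q8     q7   q8   q9 
   q9    q10  q11  q12 
 * q10    q4   q5   q6 
 * q11    q7   q8   q9 
 * q12   q10  q11  q12 
(> = start, * = accepting)

start=q0 accept=q10,q11,q12 q0-a->q1 q0-b->q2 q0-c->q3 q1-a->q4 q1-b->q5 q1-c->q6 q2-a->q7 q2-b->q8 q2-c->q9 q3-a->q10 q3-b->q11 q3-c->q12 q4-a->q4 q4-b->q5 q4-c->q6 q5-a->q7 q5-b->q8 q5-c->q9 q6-a->q10 q6-b->q11 q6-c->q12 q7-a->q4 q7-b->q5 q7-c->q6 q8-a->q7 q8-b->q8 q8-c->q9 q9-a->q10 q9-b->q11 q9-c->q12 q10-a->q4 q10-b->q5 q10-c->q6 q11-a->q7 q11-b->q8 q11-c->q9 q12-a->q10 q12-b->q11 q12-c->q12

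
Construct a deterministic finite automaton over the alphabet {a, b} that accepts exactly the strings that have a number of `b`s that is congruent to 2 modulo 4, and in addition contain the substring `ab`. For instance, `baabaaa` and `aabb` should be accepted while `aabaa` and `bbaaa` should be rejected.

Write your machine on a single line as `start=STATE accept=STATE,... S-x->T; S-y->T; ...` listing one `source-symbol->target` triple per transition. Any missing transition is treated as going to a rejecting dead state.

start=q0; accept=q5; q0-a->q1; q0-b->q2; q1-a->q1; q1-b->q3; q2-a->q3; q2-b->q4; q3-a->q3; q3-b->q5; q4-a->q6; q4-b->q7; q5-a->q5; q5-b->q8; q6-a->q6; q6-b->q8; q7-a->q8; q7-b->q0; q8-a->q8; q8-b->q1

Handle the two conditions separately and then intersect. One (4 states) tracks the count of `b`s modulo 4; the other (3 states) tracks whether and how much of `ab` has been seen. Each combined state is a pair, one component from each; accept when both components accept. Equivalent product states are then merged.
With 9 states:
        a   b  
>  q0   q1  q2 
   q1   q1  q3 
   q2   q3  q4 
   q3   q3  q5 
   q4   q6  q7 
 * q5   q5  q8 
   q6   q6  q8 
   q7   q8  q0 
   q8   q8  q1 
(> = start, * = accepting)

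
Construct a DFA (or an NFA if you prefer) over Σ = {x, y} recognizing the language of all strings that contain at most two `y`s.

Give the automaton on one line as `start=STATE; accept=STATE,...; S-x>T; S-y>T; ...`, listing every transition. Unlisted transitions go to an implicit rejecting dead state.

Only the number of `y`s matters, and only up to 3. Make a chain s0 → s1 → s2 → s3 advanced by each `y` (with s3 absorbing); every other symbol self-loops. The accepting set is {s0, s1, s2}.
4 states suffice.
        x   y  
>* s0   s0  s1 
 * s1   s1  s2 
 * s2   s2  s3 
   s3   s3  s3 
(> = start, * = accepting)

start=s0; accept=s0,s1,s2; s0-x>s0; s0-y>s1; s1-x>s1; s1-y>s2; s2-x>s2; s2-y>s3; s3-x>s3; s3-y>s3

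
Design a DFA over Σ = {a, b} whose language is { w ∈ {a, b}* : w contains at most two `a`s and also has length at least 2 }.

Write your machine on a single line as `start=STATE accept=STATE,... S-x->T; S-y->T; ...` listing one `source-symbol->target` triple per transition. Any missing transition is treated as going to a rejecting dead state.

start=s0; accept=s3,s4,s5; s0-a->s1; s0-b->s2; s1-a->s3; s1-b->s4; s2-a->s4; s2-b->s5; s3-a->s6; s3-b->s3; s4-a->s3; s4-b->s4; s5-a->s4; s5-b->s5; s6-a->s6; s6-b->s6

Build one automaton per condition and run them in lockstep. One (4 states) tracks the count of `a`s, saturating at 3; the other (4 states) tracks the input length, saturating at 3. Each combined state is a pair, one component from each; accept when both components accept. After merging equivalent states the machine shrinks.
7 states suffice.
        a   b  
>  s0   s1  s2 
   s1   s3  s4 
   s2   s4  s5 
 * s3   s6  s3 
 * s4   s3  s4 
 * s5   s4  s5 
   s6   s6  s6 
(> = start, * = accepting)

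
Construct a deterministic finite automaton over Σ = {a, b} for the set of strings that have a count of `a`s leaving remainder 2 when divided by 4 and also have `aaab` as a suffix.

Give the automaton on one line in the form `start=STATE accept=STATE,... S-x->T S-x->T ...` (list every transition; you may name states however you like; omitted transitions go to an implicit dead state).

start=s0 accept=s7 s0-a->s1 s0-b->s0 s1-a->s2 s1-b->s1 s2-a->s3 s2-b->s2 s3-a->s4 s3-b->s3 s4-a->s5 s4-b->s0 s5-a->s6 s5-b->s1 s6-a->s3 s6-b->s7 s7-a->s3 s7-b->s2

Build one automaton per condition and run them in lockstep. The first has 4 states tracking the count of `a`s modulo 4; the second has 5 states tracking how much of the suffix `aaab` has currently been matched. A product state is a pair (one from each), accepting exactly when both do. After merging equivalent states the machine shrinks.
8 states suffice.
        a   b  
>  s0   s1  s0 
   s1   s2  s1 
   s2   s3  s2 
   s3   s4  s3 
   s4   s5  s0 
   s5   s6  s1 
   s6   s3  s7 
 * s7   s3  s2 
(> = start, * = accepting)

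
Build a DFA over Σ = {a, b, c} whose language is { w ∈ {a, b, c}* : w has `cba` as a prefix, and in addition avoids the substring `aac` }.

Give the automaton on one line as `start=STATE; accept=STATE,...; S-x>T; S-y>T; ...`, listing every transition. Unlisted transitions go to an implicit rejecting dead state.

start=S0; accept=S4,S5,S6; S0-a>S1; S0-b>S1; S0-c>S2; S1-a>S1; S1-b>S1; S1-c>S1; S2-a>S1; S2-b>S3; S2-c>S1; S3-a>S4; S3-b>S1; S3-c>S1; S4-a>S5; S4-b>S6; S4-c>S6; S5-a>S5; S5-b>S6; S5-c>S1; S6-a>S4; S6-b>S6; S6-c>S6

Build one automaton per condition and run them in lockstep. The first has 5 states tracking whether the input so far still matches the prefix `cba`; the second has 4 states tracking partial matches of the forbidden pattern `aac`. A product state is a pair (one from each), accepting exactly when both do. Minimizing collapses redundant product states.
        a   b   c  
>  S0   S1  S1  S2 
   S1   S1  S1  S1 
   S2   S1  S3  S1 
   S3   S4  S1  S1 
 * S4   S5  S6  S6 
 * S5   S5  S6  S1 
 * S6   S4  S6  S6 
(> = start, * = accepting)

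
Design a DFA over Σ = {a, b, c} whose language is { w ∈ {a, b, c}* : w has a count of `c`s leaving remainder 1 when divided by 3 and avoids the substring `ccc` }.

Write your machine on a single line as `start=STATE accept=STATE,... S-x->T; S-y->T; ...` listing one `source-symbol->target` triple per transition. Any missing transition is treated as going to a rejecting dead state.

start=q0; accept=q1,q2,q9; q0-a->q0; q0-b->q0; q0-c->q1; q1-a->q2; q1-b->q2; q1-c->q3; q2-a->q2; q2-b->q2; q2-c->q4; q3-a->q5; q3-b->q5; q3-c->q6; q4-a->q5; q4-b->q5; q4-c->q7; q5-a->q5; q5-b->q5; q5-c->q8; q6-a->q6; q6-b->q6; q6-c->q6; q7-a->q0; q7-b->q0; q7-c->q6; q8-a->q0; q8-b->q0; q8-c->q9; q9-a->q2; q9-b->q2; q9-c->q6

Build one automaton per condition and run them in lockstep. One (3 states) tracks the count of `c`s modulo 3; the other (4 states) tracks partial matches of the forbidden pattern `ccc`. Each combined state is a pair, one component from each; accept when both components accept. After merging equivalent states the machine shrinks.
With 10 states:
        a   b   c  
>  q0   q0  q0  q1 
 * q1   q2  q2  q3 
 * q2   q2  q2  q4 
   q3   q5  q5  q6 
   q4   q5  q5  q7 
   q5   q5  q5  q8 
   q6   q6  q6  q6 
   q7   q0  q0  q6 
   q8   q0  q0  q9 
 * q9   q2  q2  q6 
(> = start, * = accepting)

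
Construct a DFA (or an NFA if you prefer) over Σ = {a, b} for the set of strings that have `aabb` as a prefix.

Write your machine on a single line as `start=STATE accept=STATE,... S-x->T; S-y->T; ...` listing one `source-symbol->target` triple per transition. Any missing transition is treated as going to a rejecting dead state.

start=q0; accept=q4; q0-a->q1; q0-b->q5; q1-a->q2; q1-b->q5; q2-a->q5; q2-b->q3; q3-a->q5; q3-b->q4; q4-a->q4; q4-b->q4; q5-a->q5; q5-b->q5

Walk along `aabb` while the input agrees: from q0 take `a` to q1, and so on. Any deviation drops to the rejecting sink q5. Once q4 is reached the prefix is confirmed and every continuation is accepted.
        a   b  
>  q0   q1  q5 
   q1   q2  q5 
   q2   q5  q3 
   q3   q5  q4 
 * q4   q4  q4 
   q5   q5  q5 
(> = start, * = accepting)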